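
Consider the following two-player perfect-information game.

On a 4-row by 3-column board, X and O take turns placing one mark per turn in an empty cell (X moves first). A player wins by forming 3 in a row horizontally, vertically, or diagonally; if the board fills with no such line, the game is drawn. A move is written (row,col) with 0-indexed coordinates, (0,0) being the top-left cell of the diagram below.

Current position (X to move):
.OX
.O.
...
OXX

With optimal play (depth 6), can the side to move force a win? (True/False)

X winning at [.OX/.O./.../OXX]: False

[.OX/.O./.../OXX] X move#1: (0,0):-1/XOX/.O./.../OXX*, (1,0):-1/.OX/XO./.../OXX, (1,2):-1/.OX/.OX/.../OXX, (2,0):-1/.OX/.O./X../OXX, (2,1):-1/.OX/.O./.X./OXX, (2,2):-1/.OX/.O./..X/OXX
[XOX/.O./.../OXX] O move#2: (1,0):+1/XOX/OO./.../OXX*, (1,2):+1/XOX/.OO/.../OXX, (2,0):+1/XOX/.O./O../OXX, (2,1):+1/XOX/.O./.O./OXX, (2,2):+1/XOX/.O./..O/OXX
[XOX/OO./.../OXX] X move#3: (1,2):-1/XOX/OOX/.../OXX*, (2,0):-1/XOX/OO./X../OXX, (2,1):-1/XOX/OO./.X./OXX, (2,2):-1/XOX/OO./..X/OXX
[XOX/OOX/.../OXX] O move#4: (2,0):+1/XOX/OOX/O../OXX*, (2,1):+1/XOX/OOX/.O./OXX, (2,2):+1/XOX/OOX/..O/OXX
[XOX/OOX/O../OXX] end (terminal -1, X#5); searched .OX/.O./.../OXX to 6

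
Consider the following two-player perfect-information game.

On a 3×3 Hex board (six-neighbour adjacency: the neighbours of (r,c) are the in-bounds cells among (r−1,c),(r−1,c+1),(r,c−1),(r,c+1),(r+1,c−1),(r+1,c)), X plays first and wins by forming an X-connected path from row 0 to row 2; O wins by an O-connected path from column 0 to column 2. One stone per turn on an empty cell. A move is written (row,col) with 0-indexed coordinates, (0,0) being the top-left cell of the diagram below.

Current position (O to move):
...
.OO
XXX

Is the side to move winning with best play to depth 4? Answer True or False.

ply 1, O at .../.OO/XXX | (0,0)=+1→O../.OO/XXX*; (0,1)=+1→.O./.OO/XXX; (0,2)=-1→..O/.OO/XXX; (1,0)=+1→.../OOO/XXX
ply 2, X at O../.OO/XXX | (0,1)=-1→OX./.OO/XXX*; (0,2)=-1→O.X/.OO/XXX; (1,0)=-1→O../XOO/XXX
ply 3, O at OX./.OO/XXX | (0,2)=-1→OXO/.OO/XXX; (1,0)=+1→OX./OOO/XXX*
ply 4: OX./OOO/XXX is terminal -1 (X); from .../.OO/XXX depth 4

O winning at [.../.OO/XXX]: True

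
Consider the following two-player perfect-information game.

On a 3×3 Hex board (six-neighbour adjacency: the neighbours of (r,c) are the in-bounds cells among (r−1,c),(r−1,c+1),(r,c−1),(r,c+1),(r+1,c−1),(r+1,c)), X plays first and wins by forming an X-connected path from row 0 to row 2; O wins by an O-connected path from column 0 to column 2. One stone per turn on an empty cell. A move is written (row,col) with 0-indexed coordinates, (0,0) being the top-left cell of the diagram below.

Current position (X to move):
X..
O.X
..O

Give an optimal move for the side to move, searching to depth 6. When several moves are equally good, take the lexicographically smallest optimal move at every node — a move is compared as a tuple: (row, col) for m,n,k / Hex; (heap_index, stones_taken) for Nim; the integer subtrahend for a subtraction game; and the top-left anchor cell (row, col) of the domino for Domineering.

p1 X@[X../O.X/..O]: (0,1)[XX./O.X/..O]-1 (0,2)[X.X/O.X/..O]-1 (1,1)[X../OXX/..O]+1* (2,0)[X../O.X/X.O]-1 (2,1)[X../O.X/.XO]-1
p2 O@[X../OXX/..O]: (0,1)[XO./OXX/..O]-1* (0,2)[X.O/OXX/..O]-1 (2,0)[X../OXX/O.O]-1 (2,1)[X../OXX/.OO]-1
p3 X@[XO./OXX/..O]: (0,2)[XOX/OXX/..O]+1* (2,0)[XO./OXX/X.O]-1 (2,1)[XO./OXX/.XO]-1
p4 O@[XOX/OXX/..O]: (2,0)[XOX/OXX/O.O]-1* (2,1)[XOX/OXX/.OO]-1
p5 X@[XOX/OXX/O.O]: (2,1)[XOX/OXX/OXO]+1*
p6 O@[XOX/OXX/OXO] terminal -1; root [X../O.X/..O] d6

X's best at [X../O.X/..O]: (1,1)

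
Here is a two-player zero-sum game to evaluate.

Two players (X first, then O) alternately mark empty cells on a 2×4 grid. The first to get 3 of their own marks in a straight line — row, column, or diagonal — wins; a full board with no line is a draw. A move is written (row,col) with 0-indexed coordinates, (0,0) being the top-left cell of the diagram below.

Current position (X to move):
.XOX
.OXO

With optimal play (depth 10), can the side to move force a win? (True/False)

X winning at [.XOX/.OXO]: False

p1 X@[.XOX/.OXO]: (0,0)[XXOX/.OXO]+0* (1,0)[.XOX/XOXO]+0
p2 O@[XXOX/.OXO]: (1,0)[XXOX/OOXO]+0*
p3 X@[XXOX/OOXO] terminal +0; root [.XOX/.OXO] d10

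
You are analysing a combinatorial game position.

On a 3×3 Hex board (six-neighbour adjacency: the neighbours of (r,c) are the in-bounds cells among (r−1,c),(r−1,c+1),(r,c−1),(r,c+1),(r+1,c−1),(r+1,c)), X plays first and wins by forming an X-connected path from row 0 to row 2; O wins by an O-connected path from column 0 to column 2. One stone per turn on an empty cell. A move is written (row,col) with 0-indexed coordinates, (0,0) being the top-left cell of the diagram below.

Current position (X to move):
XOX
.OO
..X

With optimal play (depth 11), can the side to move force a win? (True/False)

X winning at [XOX/.OO/..X]: False

p1 X@[XOX/.OO/..X]: (1,0)[XOX/XOO/..X]-1* (2,0)[XOX/.OO/X.X]-1 (2,1)[XOX/.OO/.XX]-1
p2 O@[XOX/XOO/..X]: (2,0)[XOX/XOO/O.X]+1* (2,1)[XOX/XOO/.OX]-1
p3 X@[XOX/XOO/O.X] terminal -1; root [XOX/.OO/..X] d11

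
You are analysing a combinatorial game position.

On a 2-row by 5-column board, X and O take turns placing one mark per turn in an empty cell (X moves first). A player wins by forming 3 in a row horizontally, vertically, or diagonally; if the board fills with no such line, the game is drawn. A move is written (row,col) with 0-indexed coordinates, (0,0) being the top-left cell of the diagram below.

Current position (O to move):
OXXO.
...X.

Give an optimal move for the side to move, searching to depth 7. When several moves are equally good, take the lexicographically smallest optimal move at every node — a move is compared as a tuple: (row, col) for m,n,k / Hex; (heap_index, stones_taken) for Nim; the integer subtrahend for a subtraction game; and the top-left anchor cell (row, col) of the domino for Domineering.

p1 O@[OXXO./...X.]: (0,4)[OXXOO/...X.]-1 (1,0)[OXXO./O..X.]-1 (1,1)[OXXO./.O.X.]+0* (1,2)[OXXO./..OX.]+0 (1,4)[OXXO./...XO]+0
p2 X@[OXXO./.O.X.]: (0,4)[OXXOX/.O.X.]+0* (1,0)[OXXO./XO.X.]+0 (1,2)[OXXO./.OXX.]+0 (1,4)[OXXO./.O.XX]+0
p3 O@[OXXOX/.O.X.]: (1,0)[OXXOX/OO.X.]+0* (1,2)[OXXOX/.OOX.]+0 (1,4)[OXXOX/.O.XO]+0
p4 X@[OXXOX/OO.X.]: (1,2)[OXXOX/OOXX.]+0* (1,4)[OXXOX/OO.XX]-1
p5 O@[OXXOX/OOXX.]: (1,4)[OXXOX/OOXXO]+0*
p6 X@[OXXOX/OOXXO] terminal +0; root [OXXO./...X.] d7

O's best at [OXXO./...X.]: (1,1)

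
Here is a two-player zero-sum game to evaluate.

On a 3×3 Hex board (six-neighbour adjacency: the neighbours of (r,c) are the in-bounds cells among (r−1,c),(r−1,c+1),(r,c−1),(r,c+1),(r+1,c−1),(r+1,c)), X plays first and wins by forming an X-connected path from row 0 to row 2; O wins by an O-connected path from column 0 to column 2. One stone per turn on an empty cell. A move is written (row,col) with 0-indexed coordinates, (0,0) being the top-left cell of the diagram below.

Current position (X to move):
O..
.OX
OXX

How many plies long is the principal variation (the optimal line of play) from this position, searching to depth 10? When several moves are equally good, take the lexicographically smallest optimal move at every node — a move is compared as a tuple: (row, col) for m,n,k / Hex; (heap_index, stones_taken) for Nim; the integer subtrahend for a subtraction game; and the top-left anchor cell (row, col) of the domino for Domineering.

p1 X@[O../.OX/OXX]: (0,1)[OX./.OX/OXX]-1 (0,2)[O.X/.OX/OXX]+1* (1,0)[O../XOX/OXX]-1
p2 O@[O.X/.OX/OXX] terminal -1; root [O../.OX/OXX] d10

PV length from [O../.OX/OXX]: 1 ply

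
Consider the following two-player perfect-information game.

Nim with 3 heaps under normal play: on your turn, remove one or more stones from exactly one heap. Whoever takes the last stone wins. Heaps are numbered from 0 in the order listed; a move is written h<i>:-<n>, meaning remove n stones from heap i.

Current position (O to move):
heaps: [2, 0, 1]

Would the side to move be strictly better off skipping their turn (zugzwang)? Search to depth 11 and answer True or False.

ply 1, O at (2,0,1) | h0:-1=+1→(1,0,1)*; h0:-2=-1→(0,0,1); h2:-1=-1→(2,0,0)
ply 2, X at (1,0,1) | h0:-1=-1→(0,0,1)*; h2:-1=-1→(1,0,0)
ply 3, O at (0,0,1) | h2:-1=+1→(0,0,0)*
ply 4: (0,0,0) is terminal -1 (X); from (2,0,1) depth 11
if O skipped the turn, X would face:
~ ply 1, X at (2,0,1) | h0:-1=+1→(1,0,1)*; h0:-2=-1→(0,0,1); h2:-1=-1→(2,0,0)
~ ply 2, O at (1,0,1) | h0:-1=-1→(0,0,1)*; h2:-1=-1→(1,0,0)
~ ply 3, X at (0,0,1) | h2:-1=+1→(0,0,0)*
~ ply 4: (0,0,0) is terminal -1 (O); from (2,0,1) depth 11
compare (O): move=+1 vs pass=-1

zugzwang((2,0,1), O) = False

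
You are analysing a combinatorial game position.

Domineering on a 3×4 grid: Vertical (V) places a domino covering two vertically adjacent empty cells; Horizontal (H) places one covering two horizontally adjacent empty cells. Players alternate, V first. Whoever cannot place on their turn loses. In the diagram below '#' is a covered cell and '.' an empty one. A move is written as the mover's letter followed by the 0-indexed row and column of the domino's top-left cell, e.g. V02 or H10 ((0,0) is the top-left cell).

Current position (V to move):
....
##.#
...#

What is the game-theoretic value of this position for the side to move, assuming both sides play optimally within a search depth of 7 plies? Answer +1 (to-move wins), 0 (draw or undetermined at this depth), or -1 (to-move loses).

p1 V@[..../##.#/...#]: V02[..#./####/...#]-1* V12[..../####/..##]-1
p2 H@[..#./####/...#]: H00[###./####/...#]+1* H20[..#./####/##.#]+1 H21[..#./####/.###]+1
p3 V@[###./####/...#] terminal -1; root [..../##.#/...#] d7

value(..../##.#/...#, V) = -1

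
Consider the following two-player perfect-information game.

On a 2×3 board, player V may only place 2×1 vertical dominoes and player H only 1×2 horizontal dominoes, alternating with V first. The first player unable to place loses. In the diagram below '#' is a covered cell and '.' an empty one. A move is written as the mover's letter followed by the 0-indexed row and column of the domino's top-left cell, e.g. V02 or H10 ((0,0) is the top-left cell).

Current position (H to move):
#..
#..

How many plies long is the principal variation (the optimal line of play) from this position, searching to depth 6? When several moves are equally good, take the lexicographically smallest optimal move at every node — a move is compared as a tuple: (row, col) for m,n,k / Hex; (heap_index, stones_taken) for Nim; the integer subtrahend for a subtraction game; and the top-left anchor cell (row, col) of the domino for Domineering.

[#../#..] H move#1: H01:+1/###/#..*, H11:+1/#../###
[###/#..] end (terminal -1, V#2); searched #../#.. to 6

PV length from [#../#..]: 1 ply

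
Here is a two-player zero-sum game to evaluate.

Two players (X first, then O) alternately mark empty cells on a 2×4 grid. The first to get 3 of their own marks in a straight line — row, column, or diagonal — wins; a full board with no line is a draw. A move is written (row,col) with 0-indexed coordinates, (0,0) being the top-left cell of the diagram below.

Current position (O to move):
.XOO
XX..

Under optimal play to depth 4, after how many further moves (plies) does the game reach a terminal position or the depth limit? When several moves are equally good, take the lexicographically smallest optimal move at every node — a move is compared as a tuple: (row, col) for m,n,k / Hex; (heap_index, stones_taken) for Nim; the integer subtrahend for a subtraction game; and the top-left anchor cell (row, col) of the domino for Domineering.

[.XOO/XX..] O move#1: (0,0):-1/OXOO/XX.., (1,2):+0/.XOO/XXO.*, (1,3):-1/.XOO/XX.O
[.XOO/XXO.] X move#2: (0,0):+0/XXOO/XXO.*, (1,3):+0/.XOO/XXOX
[XXOO/XXO.] O move#3: (1,3):+0/XXOO/XXOO*
[XXOO/XXOO] end (terminal +0, X#4); searched .XOO/XX.. to 4

PV length from [.XOO/XX..]: 3 plies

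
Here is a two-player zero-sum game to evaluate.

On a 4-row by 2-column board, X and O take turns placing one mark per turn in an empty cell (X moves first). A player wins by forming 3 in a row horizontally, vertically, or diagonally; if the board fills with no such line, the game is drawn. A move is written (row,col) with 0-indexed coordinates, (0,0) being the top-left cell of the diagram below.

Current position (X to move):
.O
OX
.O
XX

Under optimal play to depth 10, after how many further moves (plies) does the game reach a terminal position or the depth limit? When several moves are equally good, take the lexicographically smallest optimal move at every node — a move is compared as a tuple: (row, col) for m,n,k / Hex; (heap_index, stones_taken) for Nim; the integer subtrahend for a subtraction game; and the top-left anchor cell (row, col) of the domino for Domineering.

PV length from [.O/OX/.O/XX]: 2 plies

ply 1, X at .O/OX/.O/XX | (0,0)=+0→XO/OX/.O/XX*; (2,0)=+0→.O/OX/XO/XX
ply 2, O at XO/OX/.O/XX | (2,0)=+0→XO/OX/OO/XX*
ply 3: XO/OX/OO/XX is terminal +0 (X); from .O/OX/.O/XX depth 10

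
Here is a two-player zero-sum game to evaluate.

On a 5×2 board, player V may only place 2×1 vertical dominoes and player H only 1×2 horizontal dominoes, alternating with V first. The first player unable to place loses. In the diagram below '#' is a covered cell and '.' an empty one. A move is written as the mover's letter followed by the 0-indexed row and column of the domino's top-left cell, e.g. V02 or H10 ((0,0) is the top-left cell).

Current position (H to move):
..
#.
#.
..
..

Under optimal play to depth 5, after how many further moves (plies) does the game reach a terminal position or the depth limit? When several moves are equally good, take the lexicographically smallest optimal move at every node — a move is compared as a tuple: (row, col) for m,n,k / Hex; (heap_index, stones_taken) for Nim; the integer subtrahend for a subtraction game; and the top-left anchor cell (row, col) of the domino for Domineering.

ply 1, H at ../#./#./../.. | H00=-1→##/#./#./../..; H30=+1→../#./#./##/..*; H40=+1→../#./#./../##
ply 2, V at ../#./#./##/.. | V01=-1→.#/##/#./##/..*; V11=-1→../##/##/##/..
ply 3, H at .#/##/#./##/.. | H40=+1→.#/##/#./##/##*
ply 4: .#/##/#./##/## is terminal -1 (V); from ../#./#./../.. depth 5

PV length from [../#./#./../..]: 3 plies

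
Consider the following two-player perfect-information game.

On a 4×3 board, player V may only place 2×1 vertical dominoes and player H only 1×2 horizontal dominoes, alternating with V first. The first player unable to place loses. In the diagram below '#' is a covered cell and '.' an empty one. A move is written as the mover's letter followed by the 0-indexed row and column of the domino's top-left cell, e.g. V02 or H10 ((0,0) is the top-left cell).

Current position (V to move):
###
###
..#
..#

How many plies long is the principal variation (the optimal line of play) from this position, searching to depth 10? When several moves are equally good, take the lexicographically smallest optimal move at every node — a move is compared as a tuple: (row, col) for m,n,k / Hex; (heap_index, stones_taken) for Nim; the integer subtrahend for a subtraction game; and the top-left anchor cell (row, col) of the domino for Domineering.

[###/###/..#/..#] V move#1: V20:+1/###/###/#.#/#.#*, V21:+1/###/###/.##/.##
[###/###/#.#/#.#] end (terminal -1, H#2); searched ###/###/..#/..# to 10

PV length from [###/###/..#/..#]: 1 ply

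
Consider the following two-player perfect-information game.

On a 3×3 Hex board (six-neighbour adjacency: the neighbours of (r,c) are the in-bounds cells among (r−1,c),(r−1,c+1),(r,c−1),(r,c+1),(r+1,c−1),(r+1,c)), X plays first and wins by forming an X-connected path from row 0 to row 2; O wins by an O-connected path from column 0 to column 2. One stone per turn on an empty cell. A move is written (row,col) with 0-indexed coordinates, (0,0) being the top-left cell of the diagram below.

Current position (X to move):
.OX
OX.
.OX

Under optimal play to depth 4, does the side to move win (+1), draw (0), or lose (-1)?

value(.OX/OX./.OX, X) = +1

[.OX/OX./.OX] X move#1: (0,0):+1/XOX/OX./.OX*, (1,2):+1/.OX/OXX/.OX, (2,0):+1/.OX/OX./XOX
[XOX/OX./.OX] O move#2: (1,2):-1/XOX/OXO/.OX*, (2,0):-1/XOX/OX./OOX
[XOX/OXO/.OX] X move#3: (2,0):+1/XOX/OXO/XOX*
[XOX/OXO/XOX] end (terminal -1, O#4); searched .OX/OX./.OX to 4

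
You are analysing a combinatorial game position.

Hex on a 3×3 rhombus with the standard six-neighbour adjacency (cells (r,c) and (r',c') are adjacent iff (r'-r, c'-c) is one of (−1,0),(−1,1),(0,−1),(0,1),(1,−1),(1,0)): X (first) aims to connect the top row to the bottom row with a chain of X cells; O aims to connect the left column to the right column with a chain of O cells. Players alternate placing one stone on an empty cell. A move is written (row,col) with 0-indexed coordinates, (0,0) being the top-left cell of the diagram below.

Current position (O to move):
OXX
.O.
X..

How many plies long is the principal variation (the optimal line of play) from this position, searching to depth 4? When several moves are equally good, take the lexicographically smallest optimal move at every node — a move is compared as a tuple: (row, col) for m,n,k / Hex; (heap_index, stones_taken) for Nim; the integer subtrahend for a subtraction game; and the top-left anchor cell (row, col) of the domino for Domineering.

PV length from [OXX/.O./X..]: 4 plies

p1 O@[OXX/.O./X..]: (1,0)[OXX/OO./X..]-1* (1,2)[OXX/.OO/X..]-1 (2,1)[OXX/.O./XO.]-1 (2,2)[OXX/.O./X.O]-1
p2 X@[OXX/OO./X..]: (1,2)[OXX/OOX/X..]+1* (2,1)[OXX/OO./XX.]-1 (2,2)[OXX/OO./X.X]-1
p3 O@[OXX/OOX/X..]: (2,1)[OXX/OOX/XO.]-1* (2,2)[OXX/OOX/X.O]-1
p4 X@[OXX/OOX/XO.]: (2,2)[OXX/OOX/XOX]+1*
p5 O@[OXX/OOX/XOX] terminal -1; root [OXX/.O./X..] d4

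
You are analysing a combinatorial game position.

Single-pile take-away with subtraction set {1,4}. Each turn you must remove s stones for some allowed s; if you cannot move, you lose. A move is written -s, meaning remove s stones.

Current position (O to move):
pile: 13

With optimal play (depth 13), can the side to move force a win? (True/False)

O winning at [13]: True

p1 O@[13]: -1[12]+1* -4[9]-1
p2 X@[12]: -1[11]-1* -4[8]-1
p3 O@[11]: -1[10]+1* -4[7]+1
p4 X@[10]: -1[9]-1* -4[6]-1
p5 O@[9]: -1[8]-1 -4[5]+1*
p6 X@[5]: -1[4]-1* -4[1]-1
p7 O@[4]: -1[3]-1 -4[0]+1*
p8 X@[0] terminal -1; root [13] d13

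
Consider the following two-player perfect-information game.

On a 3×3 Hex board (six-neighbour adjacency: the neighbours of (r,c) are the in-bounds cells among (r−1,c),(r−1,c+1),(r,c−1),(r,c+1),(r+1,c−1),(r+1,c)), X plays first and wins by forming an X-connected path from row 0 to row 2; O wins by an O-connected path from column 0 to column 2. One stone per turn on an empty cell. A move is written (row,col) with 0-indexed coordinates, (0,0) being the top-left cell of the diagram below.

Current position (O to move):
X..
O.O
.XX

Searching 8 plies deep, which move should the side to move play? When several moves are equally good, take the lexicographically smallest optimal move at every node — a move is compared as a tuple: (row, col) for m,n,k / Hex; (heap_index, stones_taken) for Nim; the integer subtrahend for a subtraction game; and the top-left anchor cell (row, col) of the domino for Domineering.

p1 O@[X../O.O/.XX]: (0,1)[XO./O.O/.XX]+1* (0,2)[X.O/O.O/.XX]+1 (1,1)[X../OOO/.XX]+1 (2,0)[X../O.O/OXX]-1
p2 X@[XO./O.O/.XX]: (0,2)[XOX/O.O/.XX]-1* (1,1)[XO./OXO/.XX]-1 (2,0)[XO./O.O/XXX]-1
p3 O@[XOX/O.O/.XX]: (1,1)[XOX/OOO/.XX]+1* (2,0)[XOX/O.O/OXX]-1
p4 X@[XOX/OOO/.XX] terminal -1; root [X../O.O/.XX] d8

O's best at [X../O.O/.XX]: (0,1)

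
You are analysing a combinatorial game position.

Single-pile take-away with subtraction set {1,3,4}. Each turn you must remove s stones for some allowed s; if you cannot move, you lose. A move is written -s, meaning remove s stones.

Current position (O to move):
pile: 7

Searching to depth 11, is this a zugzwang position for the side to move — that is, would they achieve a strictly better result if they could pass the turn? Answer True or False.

zugzwang(7, O) = True

ply 1, O at 7 | -1=-1→6*; -3=-1→4; -4=-1→3
ply 2, X at 6 | -1=-1→5; -3=-1→3; -4=+1→2*
ply 3, O at 2 | -1=-1→1*
ply 4, X at 1 | -1=+1→0*
ply 5: 0 is terminal -1 (O); from 7 depth 11
pass branch (X moves first from the same position):
  | ply 1, X at 7 | -1=-1→6*; -3=-1→4; -4=-1→3
  | ply 2, O at 6 | -1=-1→5; -3=-1→3; -4=+1→2*
  | ply 3, X at 2 | -1=-1→1*
  | ply 4, O at 1 | -1=+1→0*
  | ply 5: 0 is terminal -1 (X); from 7 depth 11
O moving scores -1; O passing scores +1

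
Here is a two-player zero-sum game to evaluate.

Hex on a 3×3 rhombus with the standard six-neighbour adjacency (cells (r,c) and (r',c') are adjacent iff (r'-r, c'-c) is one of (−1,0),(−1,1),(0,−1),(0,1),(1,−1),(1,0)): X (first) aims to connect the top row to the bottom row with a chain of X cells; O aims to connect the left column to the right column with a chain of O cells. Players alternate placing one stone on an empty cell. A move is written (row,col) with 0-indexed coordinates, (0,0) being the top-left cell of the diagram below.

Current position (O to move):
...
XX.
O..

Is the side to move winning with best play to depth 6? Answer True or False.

O winning at [.../XX./O..]: True

[.../XX./O..] O move#1: (0,0):-1/O../XX./O.., (0,1):-1/.O./XX./O.., (0,2):-1/..O/XX./O.., (1,2):-1/.../XXO/O.., (2,1):+1/.../XX./OO.*, (2,2):-1/.../XX./O.O
[.../XX./OO.] X move#2: (0,0):-1/X../XX./OO.*, (0,1):-1/.X./XX./OO., (0,2):-1/..X/XX./OO., (1,2):-1/.../XXX/OO., (2,2):-1/.../XX./OOX
[X../XX./OO.] O move#3: (0,1):+1/XO./XX./OO.*, (0,2):+1/X.O/XX./OO., (1,2):+1/X../XXO/OO., (2,2):+1/X../XX./OOO
[XO./XX./OO.] X move#4: (0,2):-1/XOX/XX./OO.*, (1,2):-1/XO./XXX/OO., (2,2):-1/XO./XX./OOX
[XOX/XX./OO.] O move#5: (1,2):+1/XOX/XXO/OO.*, (2,2):+1/XOX/XX./OOO
[XOX/XXO/OO.] end (terminal -1, X#6); searched .../XX./O.. to 6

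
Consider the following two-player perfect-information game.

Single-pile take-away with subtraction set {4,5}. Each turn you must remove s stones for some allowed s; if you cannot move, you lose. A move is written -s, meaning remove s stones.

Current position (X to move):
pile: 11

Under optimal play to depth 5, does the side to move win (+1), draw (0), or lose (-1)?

ply 1, X at 11 | -4=-1→7*; -5=-1→6
ply 2, O at 7 | -4=+1→3*; -5=+1→2
ply 3: 3 is terminal -1 (X); from 11 depth 5

value(11, X) = -1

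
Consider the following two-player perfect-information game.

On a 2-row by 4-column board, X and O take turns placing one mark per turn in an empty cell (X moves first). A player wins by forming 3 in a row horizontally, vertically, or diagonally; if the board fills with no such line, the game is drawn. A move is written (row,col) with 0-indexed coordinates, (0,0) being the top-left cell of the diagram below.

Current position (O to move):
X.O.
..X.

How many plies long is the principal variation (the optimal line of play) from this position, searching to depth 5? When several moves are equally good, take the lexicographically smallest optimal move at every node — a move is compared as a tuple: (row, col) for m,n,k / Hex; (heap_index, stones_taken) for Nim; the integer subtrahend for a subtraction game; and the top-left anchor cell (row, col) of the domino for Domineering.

[X.O./..X.] O move#1: (0,1):+0/XOO./..X.*, (0,3):+0/X.OO/..X., (1,0):+0/X.O./O.X., (1,1):+0/X.O./.OX., (1,3):+0/X.O./..XO
[XOO./..X.] X move#2: (0,3):+0/XOOX/..X.*, (1,0):-1/XOO./X.X., (1,1):-1/XOO./.XX., (1,3):-1/XOO./..XX
[XOOX/..X.] O move#3: (1,0):+0/XOOX/O.X.*, (1,1):+0/XOOX/.OX., (1,3):+0/XOOX/..XO
[XOOX/O.X.] X move#4: (1,1):+0/XOOX/OXX.*, (1,3):+0/XOOX/O.XX
[XOOX/OXX.] O move#5: (1,3):+0/XOOX/OXXO*
[XOOX/OXXO] end (terminal +0, X#6); searched X.O./..X. to 5

PV length from [X.O./..X.]: 5 plies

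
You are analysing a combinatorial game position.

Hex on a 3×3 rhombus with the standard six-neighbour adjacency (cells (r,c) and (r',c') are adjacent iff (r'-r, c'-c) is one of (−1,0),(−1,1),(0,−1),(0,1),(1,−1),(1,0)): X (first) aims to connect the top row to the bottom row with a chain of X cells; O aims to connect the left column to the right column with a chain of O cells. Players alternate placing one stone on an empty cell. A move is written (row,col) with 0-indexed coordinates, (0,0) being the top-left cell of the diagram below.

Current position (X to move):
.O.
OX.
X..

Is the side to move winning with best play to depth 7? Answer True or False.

p1 X@[.O./OX./X..]: (0,0)[XO./OX./X..]-1 (0,2)[.OX/OX./X..]+1* (1,2)[.O./OXX/X..]-1 (2,1)[.O./OX./XX.]-1 (2,2)[.O./OX./X.X]-1
p2 O@[.OX/OX./X..] terminal -1; root [.O./OX./X..] d7

X winning at [.O./OX./X..]: True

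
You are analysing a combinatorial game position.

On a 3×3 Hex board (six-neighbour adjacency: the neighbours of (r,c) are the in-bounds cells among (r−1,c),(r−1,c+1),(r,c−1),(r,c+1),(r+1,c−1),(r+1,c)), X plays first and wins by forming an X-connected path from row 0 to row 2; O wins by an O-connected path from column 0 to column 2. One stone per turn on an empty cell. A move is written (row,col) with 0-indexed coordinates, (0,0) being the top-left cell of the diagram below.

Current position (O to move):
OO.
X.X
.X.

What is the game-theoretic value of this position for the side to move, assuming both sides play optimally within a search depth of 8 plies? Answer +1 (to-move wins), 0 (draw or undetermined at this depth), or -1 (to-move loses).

ply 1, O at OO./X.X/.X. | (0,2)=+1→OOO/X.X/.X.*; (1,1)=-1→OO./XOX/.X.; (2,0)=-1→OO./X.X/OX.; (2,2)=-1→OO./X.X/.XO
ply 2: OOO/X.X/.X. is terminal -1 (X); from OO./X.X/.X. depth 8

value(OO./X.X/.X., O) = +1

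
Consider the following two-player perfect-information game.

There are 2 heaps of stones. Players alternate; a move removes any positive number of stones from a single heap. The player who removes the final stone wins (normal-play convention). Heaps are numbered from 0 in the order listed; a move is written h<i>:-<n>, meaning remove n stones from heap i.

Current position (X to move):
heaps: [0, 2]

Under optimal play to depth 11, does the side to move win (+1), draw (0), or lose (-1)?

value((0,2), X) = +1

ply 1, X at (0,2) | h1:-1=-1→(0,1); h1:-2=+1→(0,0)*
ply 2: (0,0) is terminal -1 (O); from (0,2) depth 11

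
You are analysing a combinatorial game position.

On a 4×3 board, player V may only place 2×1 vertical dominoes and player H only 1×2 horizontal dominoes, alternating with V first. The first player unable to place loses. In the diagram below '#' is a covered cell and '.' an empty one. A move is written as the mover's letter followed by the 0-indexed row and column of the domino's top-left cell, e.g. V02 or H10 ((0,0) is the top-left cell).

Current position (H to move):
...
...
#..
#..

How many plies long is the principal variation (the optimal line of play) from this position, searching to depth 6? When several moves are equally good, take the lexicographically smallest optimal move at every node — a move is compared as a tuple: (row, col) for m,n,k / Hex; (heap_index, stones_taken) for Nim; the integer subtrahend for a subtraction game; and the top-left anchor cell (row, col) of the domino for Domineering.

PV length from [.../.../#../#..]: 4 plies

p1 H@[.../.../#../#..]: H00[##./.../#../#..]-1* H01[.##/.../#../#..]-1 H10[.../##./#../#..]-1 H11[.../.##/#../#..]-1 H21[.../.../###/#..]-1 H31[.../.../#../###]-1
p2 V@[##./.../#../#..]: V02[###/..#/#../#..]-1 V11[##./.#./##./#..]+1* V12[##./..#/#.#/#..]+1 V21[##./.../##./##.]+1 V22[##./.../#.#/#.#]+1
p3 H@[##./.#./##./#..]: H31[##./.#./##./###]-1*
p4 V@[##./.#./##./###]: V02[###/.##/##./###]+1* V12[##./.##/###/###]+1
p5 H@[###/.##/##./###] terminal -1; root [.../.../#../#..] d6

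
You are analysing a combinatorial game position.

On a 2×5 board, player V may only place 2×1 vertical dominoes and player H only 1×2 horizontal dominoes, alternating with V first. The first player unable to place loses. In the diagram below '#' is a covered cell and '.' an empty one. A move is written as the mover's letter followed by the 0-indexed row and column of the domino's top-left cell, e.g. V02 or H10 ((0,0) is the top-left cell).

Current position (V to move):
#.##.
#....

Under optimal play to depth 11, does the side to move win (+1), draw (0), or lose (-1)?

value(#.##./#...., V) = -1

ply 1, V at #.##./#.... | V01=-1→####./##...*; V04=-1→#.###/#...#
ply 2, H at ####./##... | H12=-1→####./####.; H13=+1→####./##.##*
ply 3: ####./##.## is terminal -1 (V); from #.##./#.... depth 11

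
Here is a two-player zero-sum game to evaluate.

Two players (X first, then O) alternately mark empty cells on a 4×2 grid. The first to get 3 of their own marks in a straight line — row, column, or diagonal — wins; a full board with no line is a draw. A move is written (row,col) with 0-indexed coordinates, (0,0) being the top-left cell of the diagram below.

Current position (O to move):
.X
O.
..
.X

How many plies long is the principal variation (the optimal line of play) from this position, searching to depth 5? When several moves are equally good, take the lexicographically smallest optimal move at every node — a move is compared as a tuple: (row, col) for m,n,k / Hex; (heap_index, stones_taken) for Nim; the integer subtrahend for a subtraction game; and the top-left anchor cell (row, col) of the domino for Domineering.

[.X/O./../.X] O move#1: (0,0):+0/OX/O./../.X, (1,1):+0/.X/OO/../.X, (2,0):+1/.X/O./O./.X*, (2,1):+0/.X/O./.O/.X, (3,0):+0/.X/O./../OX
[.X/O./O./.X] X move#2: (0,0):-1/XX/O./O./.X*, (1,1):-1/.X/OX/O./.X, (2,1):-1/.X/O./OX/.X, (3,0):-1/.X/O./O./XX
[XX/O./O./.X] O move#3: (1,1):+0/XX/OO/O./.X, (2,1):+0/XX/O./OO/.X, (3,0):+1/XX/O./O./OX*
[XX/O./O./OX] end (terminal -1, X#4); searched .X/O./../.X to 5

PV length from [.X/O./../.X]: 3 plies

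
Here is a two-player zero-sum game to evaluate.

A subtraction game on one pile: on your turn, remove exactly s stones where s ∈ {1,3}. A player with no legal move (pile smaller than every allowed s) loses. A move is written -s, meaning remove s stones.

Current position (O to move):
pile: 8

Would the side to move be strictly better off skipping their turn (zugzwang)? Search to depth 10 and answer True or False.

zugzwang(8, O) = True

[8] O move#1: -1:-1/7*, -3:-1/5
[7] X move#2: -1:+1/6*, -3:+1/4
[6] O move#3: -1:-1/5*, -3:-1/3
[5] X move#4: -1:+1/4*, -3:+1/2
[4] O move#5: -1:-1/3*, -3:-1/1
[3] X move#6: -1:+1/2*, -3:+1/0
[2] O move#7: -1:-1/1*
[1] X move#8: -1:+1/0*
[0] end (terminal -1, O#9); searched 8 to 10
pass branch (X moves first from the same position):
  | [8] X move#1: -1:-1/7*, -3:-1/5
  | [7] O move#2: -1:+1/6*, -3:+1/4
  | [6] X move#3: -1:-1/5*, -3:-1/3
  | [5] O move#4: -1:+1/4*, -3:+1/2
  | [4] X move#5: -1:-1/3*, -3:-1/1
  | [3] O move#6: -1:+1/2*, -3:+1/0
  | [2] X move#7: -1:-1/1*
  | [1] O move#8: -1:+1/0*
  | [0] end (terminal -1, X#9); searched 8 to 10
O moving scores -1; O passing scores +1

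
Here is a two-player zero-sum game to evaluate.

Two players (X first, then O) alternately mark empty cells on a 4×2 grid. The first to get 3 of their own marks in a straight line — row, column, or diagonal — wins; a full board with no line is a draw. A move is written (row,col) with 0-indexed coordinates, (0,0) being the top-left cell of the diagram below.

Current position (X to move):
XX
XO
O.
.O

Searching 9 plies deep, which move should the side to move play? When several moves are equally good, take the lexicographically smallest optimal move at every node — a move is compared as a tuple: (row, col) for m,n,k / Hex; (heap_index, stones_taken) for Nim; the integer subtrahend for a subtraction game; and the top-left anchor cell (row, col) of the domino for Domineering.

X's best at [XX/XO/O./.O]: (2,1)

[XX/XO/O./.O] X move#1: (2,1):+0/XX/XO/OX/.O*, (3,0):-1/XX/XO/O./XO
[XX/XO/OX/.O] O move#2: (3,0):+0/XX/XO/OX/OO*
[XX/XO/OX/OO] end (terminal +0, X#3); searched XX/XO/O./.O to 9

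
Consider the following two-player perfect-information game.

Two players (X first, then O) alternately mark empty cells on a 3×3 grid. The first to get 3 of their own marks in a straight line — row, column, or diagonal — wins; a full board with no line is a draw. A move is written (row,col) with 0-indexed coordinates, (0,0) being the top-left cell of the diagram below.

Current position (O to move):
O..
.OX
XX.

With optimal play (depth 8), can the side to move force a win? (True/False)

[O../.OX/XX.] O move#1: (0,1):-1/OO./.OX/XX., (0,2):-1/O.O/.OX/XX., (1,0):-1/O../OOX/XX., (2,2):+1/O../.OX/XXO*
[O../.OX/XXO] end (terminal -1, X#2); searched O../.OX/XX. to 8

O winning at [O../.OX/XX.]: True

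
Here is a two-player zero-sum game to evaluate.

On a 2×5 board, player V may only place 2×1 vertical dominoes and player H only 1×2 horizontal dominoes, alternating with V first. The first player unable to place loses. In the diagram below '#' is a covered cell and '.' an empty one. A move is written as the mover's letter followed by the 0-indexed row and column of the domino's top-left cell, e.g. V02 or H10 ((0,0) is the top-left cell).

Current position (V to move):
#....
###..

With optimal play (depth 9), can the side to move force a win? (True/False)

V winning at [#..../###..]: True

[#..../###..] V move#1: V03:+1/#..#./####.*, V04:-1/#...#/###.#
[#..#./####.] H move#2: H01:-1/####./####.*
[####./####.] V move#3: V04:+1/#####/#####*
[#####/#####] end (terminal -1, H#4); searched #..../###.. to 9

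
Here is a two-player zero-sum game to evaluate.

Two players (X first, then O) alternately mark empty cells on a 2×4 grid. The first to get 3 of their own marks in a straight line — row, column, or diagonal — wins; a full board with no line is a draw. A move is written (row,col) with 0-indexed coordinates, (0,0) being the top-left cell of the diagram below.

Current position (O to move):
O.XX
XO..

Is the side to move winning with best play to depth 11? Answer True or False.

[O.XX/XO..] O move#1: (0,1):+0/OOXX/XO..*, (1,2):-1/O.XX/XOO., (1,3):-1/O.XX/XO.O
[OOXX/XO..] X move#2: (1,2):+0/OOXX/XOX.*, (1,3):+0/OOXX/XO.X
[OOXX/XOX.] O move#3: (1,3):+0/OOXX/XOXO*
[OOXX/XOXO] end (terminal +0, X#4); searched O.XX/XO.. to 11

O winning at [O.XX/XO..]: False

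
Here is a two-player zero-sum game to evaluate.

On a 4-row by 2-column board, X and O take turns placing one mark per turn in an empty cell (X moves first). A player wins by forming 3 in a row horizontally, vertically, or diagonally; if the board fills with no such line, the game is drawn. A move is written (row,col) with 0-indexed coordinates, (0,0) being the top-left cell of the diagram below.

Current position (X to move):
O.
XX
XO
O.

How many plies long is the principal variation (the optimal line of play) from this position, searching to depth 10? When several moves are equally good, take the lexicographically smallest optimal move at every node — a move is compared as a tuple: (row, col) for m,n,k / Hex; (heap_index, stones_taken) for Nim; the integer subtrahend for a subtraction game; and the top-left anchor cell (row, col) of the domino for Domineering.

p1 X@[O./XX/XO/O.]: (0,1)[OX/XX/XO/O.]+0* (3,1)[O./XX/XO/OX]+0
p2 O@[OX/XX/XO/O.]: (3,1)[OX/XX/XO/OO]+0*
p3 X@[OX/XX/XO/OO] terminal +0; root [O./XX/XO/O.] d10

PV length from [O./XX/XO/O.]: 2 plies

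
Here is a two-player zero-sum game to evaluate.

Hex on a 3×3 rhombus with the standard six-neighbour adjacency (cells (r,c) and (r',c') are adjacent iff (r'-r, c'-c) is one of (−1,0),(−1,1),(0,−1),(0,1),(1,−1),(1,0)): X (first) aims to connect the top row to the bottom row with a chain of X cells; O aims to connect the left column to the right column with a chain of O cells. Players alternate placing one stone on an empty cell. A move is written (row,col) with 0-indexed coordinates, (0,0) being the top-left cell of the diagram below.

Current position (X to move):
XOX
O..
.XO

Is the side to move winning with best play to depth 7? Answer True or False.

p1 X@[XOX/O../.XO]: (1,1)[XOX/OX./.XO]+1* (1,2)[XOX/O.X/.XO]+1 (2,0)[XOX/O../XXO]+1
p2 O@[XOX/OX./.XO] terminal -1; root [XOX/O../.XO] d7

X winning at [XOX/O../.XO]: True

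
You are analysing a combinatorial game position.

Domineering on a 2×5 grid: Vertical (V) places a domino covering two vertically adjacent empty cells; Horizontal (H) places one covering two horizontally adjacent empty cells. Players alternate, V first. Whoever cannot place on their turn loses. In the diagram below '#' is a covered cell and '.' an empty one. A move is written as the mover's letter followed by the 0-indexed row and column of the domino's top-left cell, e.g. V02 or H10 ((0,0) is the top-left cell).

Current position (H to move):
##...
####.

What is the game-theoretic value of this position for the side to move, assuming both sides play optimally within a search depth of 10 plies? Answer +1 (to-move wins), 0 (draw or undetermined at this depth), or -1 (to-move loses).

value(##.../####., H) = +1

p1 H@[##.../####.]: H02[####./####.]-1 H03[##.##/####.]+1*
p2 V@[##.##/####.] terminal -1; root [##.../####.] d10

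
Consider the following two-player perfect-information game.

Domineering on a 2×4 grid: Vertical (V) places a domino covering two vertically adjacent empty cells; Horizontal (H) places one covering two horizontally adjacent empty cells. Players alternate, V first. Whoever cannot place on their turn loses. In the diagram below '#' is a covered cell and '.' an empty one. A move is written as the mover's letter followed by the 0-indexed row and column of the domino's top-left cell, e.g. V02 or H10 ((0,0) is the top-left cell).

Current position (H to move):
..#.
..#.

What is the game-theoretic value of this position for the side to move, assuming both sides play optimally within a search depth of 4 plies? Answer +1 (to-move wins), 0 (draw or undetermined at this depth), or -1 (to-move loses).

p1 H@[..#./..#.]: H00[###./..#.]+1* H10[..#./###.]+1
p2 V@[###./..#.]: V03[####/..##]-1*
p3 H@[####/..##]: H10[####/####]+1*
p4 V@[####/####] terminal -1; root [..#./..#.] d4

value(..#./..#., H) = +1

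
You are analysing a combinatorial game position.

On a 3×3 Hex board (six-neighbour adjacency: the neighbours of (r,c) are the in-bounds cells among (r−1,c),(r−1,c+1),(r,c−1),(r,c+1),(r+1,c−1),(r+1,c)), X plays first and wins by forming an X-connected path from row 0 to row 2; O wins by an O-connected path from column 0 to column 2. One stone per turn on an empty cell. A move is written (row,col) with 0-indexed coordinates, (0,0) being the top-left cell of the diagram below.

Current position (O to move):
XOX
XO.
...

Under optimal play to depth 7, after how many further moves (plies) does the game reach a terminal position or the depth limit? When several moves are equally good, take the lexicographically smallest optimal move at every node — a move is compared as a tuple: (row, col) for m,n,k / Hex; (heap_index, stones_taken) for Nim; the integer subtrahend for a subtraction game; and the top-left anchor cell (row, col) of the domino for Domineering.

PV length from [XOX/XO./...]: 2 plies

[XOX/XO./...] O move#1: (1,2):-1/XOX/XOO/...*, (2,0):-1/XOX/XO./O.., (2,1):-1/XOX/XO./.O., (2,2):-1/XOX/XO./..O
[XOX/XOO/...] X move#2: (2,0):+1/XOX/XOO/X..*, (2,1):-1/XOX/XOO/.X., (2,2):-1/XOX/XOO/..X
[XOX/XOO/X..] end (terminal -1, O#3); searched XOX/XO./... to 7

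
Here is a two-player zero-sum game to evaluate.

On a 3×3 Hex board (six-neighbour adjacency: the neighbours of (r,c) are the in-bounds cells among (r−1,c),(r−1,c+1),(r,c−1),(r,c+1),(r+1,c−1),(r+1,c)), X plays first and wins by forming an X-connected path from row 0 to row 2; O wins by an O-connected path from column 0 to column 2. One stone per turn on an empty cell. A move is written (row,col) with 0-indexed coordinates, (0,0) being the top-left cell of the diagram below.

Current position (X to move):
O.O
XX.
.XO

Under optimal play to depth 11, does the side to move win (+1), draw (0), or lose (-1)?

p1 X@[O.O/XX./.XO]: (0,1)[OXO/XX./.XO]+1* (1,2)[O.O/XXX/.XO]-1 (2,0)[O.O/XX./XXO]-1
p2 O@[OXO/XX./.XO] terminal -1; root [O.O/XX./.XO] d11

value(O.O/XX./.XO, X) = +1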